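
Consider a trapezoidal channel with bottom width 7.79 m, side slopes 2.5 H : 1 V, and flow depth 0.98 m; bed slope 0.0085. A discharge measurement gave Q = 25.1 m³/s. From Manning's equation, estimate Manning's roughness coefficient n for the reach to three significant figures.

A = (b + z·y)·y = (7.79 + 2.5×0.98)×0.98 = 10.04 m²
P = b + 2y√(1+z²) = 7.79 + 2×0.98×√(1+2.5²) = 13.07 m
R = A/P = 10.04/13.07 = 0.7680 m
n = (1/Q)·A·R^(2/3)·S^(1/2) = (1/25.1) × 10.04 × 0.8386 × 0.09220 = 0.03091

0.0309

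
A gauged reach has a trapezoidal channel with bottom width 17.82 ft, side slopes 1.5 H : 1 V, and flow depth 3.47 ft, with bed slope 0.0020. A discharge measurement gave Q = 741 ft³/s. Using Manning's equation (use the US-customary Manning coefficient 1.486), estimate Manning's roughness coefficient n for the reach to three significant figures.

0.0137

A = (b + z·y)·y = (17.82 + 1.5×3.47)×3.47 = 79.90 ft²
P = b + 2y√(1+z²) = 17.82 + 2×3.47×√(1+1.5²) = 30.33 ft
R = A/P = 79.90/30.33 = 2.634 ft
n = (1.486/Q)·A·R^(2/3)·S^(1/2) = (1.486/741) × 79.90 × 1.907 × 0.04472 = 0.01367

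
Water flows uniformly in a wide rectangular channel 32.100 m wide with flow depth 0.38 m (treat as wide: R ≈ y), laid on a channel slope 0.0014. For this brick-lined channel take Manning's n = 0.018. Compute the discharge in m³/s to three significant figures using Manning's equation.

13.3 m³/s

A = b·y = 32.100 × 0.38 = 12.20 m²
Wide channel: R ≈ y = 0.38 m
Q = (1/n)·A·R^(2/3)·S^(1/2) = (1/0.018) × 12.20 × 0.3800^(2/3) × 0.0014^(1/2) = 13.30 m³/s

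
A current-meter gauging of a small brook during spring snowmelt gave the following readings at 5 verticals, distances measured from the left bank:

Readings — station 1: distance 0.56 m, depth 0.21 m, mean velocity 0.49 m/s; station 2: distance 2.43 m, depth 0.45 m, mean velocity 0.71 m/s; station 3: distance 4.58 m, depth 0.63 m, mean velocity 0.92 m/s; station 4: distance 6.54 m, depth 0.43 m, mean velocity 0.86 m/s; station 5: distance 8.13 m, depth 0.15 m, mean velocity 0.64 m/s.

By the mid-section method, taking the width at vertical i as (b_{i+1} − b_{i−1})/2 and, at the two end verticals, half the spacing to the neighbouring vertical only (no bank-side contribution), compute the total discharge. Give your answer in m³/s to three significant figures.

2.66 m³/s

w_1 = (2.43 − 0.56)/2 = 0.935 m; q_1 = 0.49 × 0.21 × 0.935 = 0.09621 m³/s
w_2 = (4.58 − 0.56)/2 = 2.01 m; q_2 = 0.71 × 0.45 × 2.01 = 0.6422 m³/s
w_3 = (6.54 − 2.43)/2 = 2.055 m; q_3 = 0.92 × 0.63 × 2.055 = 1.191 m³/s
w_4 = (8.13 − 4.58)/2 = 1.775 m; q_4 = 0.86 × 0.43 × 1.775 = 0.6564 m³/s
w_5 = (8.13 − 6.54)/2 = 0.795 m; q_5 = 0.64 × 0.15 × 0.795 = 0.07632 m³/s
Q = Σ qᵢ = 2.662 m³/s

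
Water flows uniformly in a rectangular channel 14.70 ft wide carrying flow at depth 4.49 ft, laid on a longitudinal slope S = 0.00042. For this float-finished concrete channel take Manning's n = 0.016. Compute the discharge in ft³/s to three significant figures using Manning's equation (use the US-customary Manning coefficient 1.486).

A = b·y = 14.70 × 4.49 = 66.00 ft²
P = b + 2y = 14.70 + 2×4.49 = 23.68 ft
R = A/P = 66.00/23.68 = 2.787 ft
Q = (1.486/n)·A·R^(2/3)·S^(1/2) = (1.486/0.016) × 66.00 × 2.787^(2/3) × 0.00042^(1/2) = 248.8 ft³/s

249 ft³/s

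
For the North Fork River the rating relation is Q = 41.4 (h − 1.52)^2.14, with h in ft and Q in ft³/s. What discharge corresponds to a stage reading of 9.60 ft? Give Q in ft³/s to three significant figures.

3620 ft³/s

Q = 41.4 × (9.60 − 1.52)^2.14 = 41.4 × 8.08^2.14 = 3621 ft³/s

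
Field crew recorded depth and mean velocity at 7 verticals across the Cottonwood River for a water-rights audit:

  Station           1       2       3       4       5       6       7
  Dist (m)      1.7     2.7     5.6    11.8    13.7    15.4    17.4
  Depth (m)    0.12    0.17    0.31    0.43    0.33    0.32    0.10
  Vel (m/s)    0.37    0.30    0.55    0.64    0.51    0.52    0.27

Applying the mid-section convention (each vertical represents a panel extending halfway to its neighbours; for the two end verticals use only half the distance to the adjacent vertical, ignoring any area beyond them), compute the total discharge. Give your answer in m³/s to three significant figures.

w_1 = (2.7 − 1.7)/2 = 0.5 m; q_1 = 0.37 × 0.12 × 0.5 = 0.02220 m³/s
w_2 = (5.6 − 1.7)/2 = 1.95 m; q_2 = 0.30 × 0.17 × 1.95 = 0.09945 m³/s
w_3 = (11.8 − 2.7)/2 = 4.55 m; q_3 = 0.55 × 0.31 × 4.55 = 0.7758 m³/s
w_4 = (13.7 − 5.6)/2 = 4.05 m; q_4 = 0.64 × 0.43 × 4.05 = 1.115 m³/s
w_5 = (15.4 − 11.8)/2 = 1.8 m; q_5 = 0.51 × 0.33 × 1.8 = 0.3029 m³/s
w_6 = (17.4 − 13.7)/2 = 1.85 m; q_6 = 0.52 × 0.32 × 1.85 = 0.3078 m³/s
w_7 = (17.4 − 15.4)/2 = 1 m; q_7 = 0.27 × 0.10 × 1 = 0.02700 m³/s
Q = Σ qᵢ = 2.650 m³/s

2.65 m³/s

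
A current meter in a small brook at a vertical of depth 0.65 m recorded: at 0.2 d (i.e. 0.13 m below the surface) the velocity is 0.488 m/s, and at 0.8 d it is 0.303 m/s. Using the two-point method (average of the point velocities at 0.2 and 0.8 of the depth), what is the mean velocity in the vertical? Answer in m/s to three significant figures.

v̄ = (0.488 + 0.303) / 2 = 0.3955 m/s

0.396 m/s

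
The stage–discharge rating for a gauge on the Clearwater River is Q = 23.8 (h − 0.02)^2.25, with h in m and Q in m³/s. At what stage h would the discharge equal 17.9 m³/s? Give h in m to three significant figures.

h − h₀ = (Q/C)^(1/b) = (17.9/23.8)^(1/2.25) = 0.8811 m
h = 0.02 + 0.8811 = 0.9011 m

0.901 m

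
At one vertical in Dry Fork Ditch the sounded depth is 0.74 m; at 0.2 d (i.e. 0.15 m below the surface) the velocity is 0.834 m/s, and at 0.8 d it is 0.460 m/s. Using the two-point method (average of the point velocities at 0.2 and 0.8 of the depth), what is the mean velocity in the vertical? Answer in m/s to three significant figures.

0.647 m/s

v̄ = (0.834 + 0.460) / 2 = 0.6470 m/s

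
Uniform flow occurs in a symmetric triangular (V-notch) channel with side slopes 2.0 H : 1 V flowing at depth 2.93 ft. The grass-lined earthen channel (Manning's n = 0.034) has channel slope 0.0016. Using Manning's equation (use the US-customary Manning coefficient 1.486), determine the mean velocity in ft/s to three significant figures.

A = z·y² = 2.0×2.93² = 17.17 ft²
P = 2y√(1+z²) = 2×2.93×√(1+2.0²) = 13.10 ft
R = A/P = 17.17/13.10 = 1.310 ft
Q = (1.486/n)·A·R^(2/3)·S^(1/2) = (1.486/0.034) × 17.17 × 1.310^(2/3) × 0.0016^(1/2) = 35.94 ft³/s
V = Q/A = 35.94/17.17 = 2.093 ft/s

2.09 ft/s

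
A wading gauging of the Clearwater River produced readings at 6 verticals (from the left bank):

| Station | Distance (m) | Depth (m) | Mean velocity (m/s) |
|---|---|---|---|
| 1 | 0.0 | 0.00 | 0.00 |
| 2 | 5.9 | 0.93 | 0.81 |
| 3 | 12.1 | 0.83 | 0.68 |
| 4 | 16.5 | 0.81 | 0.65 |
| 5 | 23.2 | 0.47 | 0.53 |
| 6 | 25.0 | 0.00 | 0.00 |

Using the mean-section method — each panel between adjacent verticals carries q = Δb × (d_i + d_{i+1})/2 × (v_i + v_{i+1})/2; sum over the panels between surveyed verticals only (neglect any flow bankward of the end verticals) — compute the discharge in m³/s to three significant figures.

Panel 1-2: Δb = 5.9 m, d̄ = (0.00+0.93)/2 = 0.465, v̄ = (0.00+0.81)/2 = 0.405 → q = 5.9×0.465×0.405 = 1.111 m³/s
Panel 2-3: Δb = 6.2 m, d̄ = (0.93+0.83)/2 = 0.88, v̄ = (0.81+0.68)/2 = 0.745 → q = 6.2×0.88×0.745 = 4.065 m³/s
Panel 3-4: Δb = 4.4 m, d̄ = (0.83+0.81)/2 = 0.82, v̄ = (0.68+0.65)/2 = 0.665 → q = 4.4×0.82×0.665 = 2.399 m³/s
Panel 4-5: Δb = 6.7 m, d̄ = (0.81+0.47)/2 = 0.64, v̄ = (0.65+0.53)/2 = 0.59 → q = 6.7×0.64×0.59 = 2.530 m³/s
Panel 5-6: Δb = 1.8 m, d̄ = (0.47+0.00)/2 = 0.235, v̄ = (0.53+0.00)/2 = 0.265 → q = 1.8×0.235×0.265 = 0.1121 m³/s
Q = Σ q = 10.22 m³/s

10.2 m³/s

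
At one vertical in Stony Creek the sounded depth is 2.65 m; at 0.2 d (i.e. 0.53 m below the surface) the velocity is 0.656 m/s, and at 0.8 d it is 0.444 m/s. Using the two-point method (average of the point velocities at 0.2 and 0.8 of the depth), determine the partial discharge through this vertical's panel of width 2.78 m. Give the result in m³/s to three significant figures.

v̄ = (0.656 + 0.444) / 2 = 0.5500 m/s
q = v̄ × d × w = 0.5500 × 2.65 × 2.78 = 4.052 m³/s

4.05 m³/s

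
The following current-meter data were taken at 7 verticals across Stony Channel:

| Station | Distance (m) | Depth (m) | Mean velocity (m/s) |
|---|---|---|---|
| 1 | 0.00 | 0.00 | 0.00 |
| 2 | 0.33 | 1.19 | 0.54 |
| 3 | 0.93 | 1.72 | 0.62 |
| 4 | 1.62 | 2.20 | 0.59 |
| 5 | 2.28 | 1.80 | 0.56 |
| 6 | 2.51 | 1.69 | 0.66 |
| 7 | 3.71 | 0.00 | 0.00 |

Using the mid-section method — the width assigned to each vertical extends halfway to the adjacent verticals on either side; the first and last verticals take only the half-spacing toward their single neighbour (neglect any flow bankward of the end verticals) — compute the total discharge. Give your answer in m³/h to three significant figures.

11200 m³/h

w_2 = (0.93 − 0.00)/2 = 0.465 m; q_2 = 0.54 × 1.19 × 0.465 = 0.2988 m³/s
w_3 = (1.62 − 0.33)/2 = 0.645 m; q_3 = 0.62 × 1.72 × 0.645 = 0.6878 m³/s
w_4 = (2.28 − 0.93)/2 = 0.675 m; q_4 = 0.59 × 2.20 × 0.675 = 0.8762 m³/s
w_5 = (2.51 − 1.62)/2 = 0.445 m; q_5 = 0.56 × 1.80 × 0.445 = 0.4486 m³/s
w_6 = (3.71 − 2.28)/2 = 0.715 m; q_6 = 0.66 × 1.69 × 0.715 = 0.7975 m³/s
Stations 1, 7 contribute zero (depth or velocity is 0).
Q = Σ qᵢ = 3.109 m³/s
= 3.109 × 3600 = 11190 m³/h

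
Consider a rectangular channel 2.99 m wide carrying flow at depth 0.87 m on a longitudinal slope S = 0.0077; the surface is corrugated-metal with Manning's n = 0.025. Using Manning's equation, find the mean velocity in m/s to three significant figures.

A = b·y = 2.99 × 0.87 = 2.601 m²
P = b + 2y = 2.99 + 2×0.87 = 4.730 m
R = A/P = 2.601/4.730 = 0.5500 m
Q = (1/n)·A·R^(2/3)·S^(1/2) = (1/0.025) × 2.601 × 0.5500^(2/3) × 0.0077^(1/2) = 6.129 m³/s
V = Q/A = 6.129/2.601 = 2.356 m/s

2.36 m/s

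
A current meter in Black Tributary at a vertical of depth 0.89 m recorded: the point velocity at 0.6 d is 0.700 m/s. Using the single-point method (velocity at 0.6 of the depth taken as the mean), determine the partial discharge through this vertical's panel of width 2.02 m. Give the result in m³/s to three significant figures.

v̄ = v₀.₆ = 0.700 m/s
q = v̄ × d × w = 0.7000 × 0.89 × 2.02 = 1.258 m³/s

1.26 m³/s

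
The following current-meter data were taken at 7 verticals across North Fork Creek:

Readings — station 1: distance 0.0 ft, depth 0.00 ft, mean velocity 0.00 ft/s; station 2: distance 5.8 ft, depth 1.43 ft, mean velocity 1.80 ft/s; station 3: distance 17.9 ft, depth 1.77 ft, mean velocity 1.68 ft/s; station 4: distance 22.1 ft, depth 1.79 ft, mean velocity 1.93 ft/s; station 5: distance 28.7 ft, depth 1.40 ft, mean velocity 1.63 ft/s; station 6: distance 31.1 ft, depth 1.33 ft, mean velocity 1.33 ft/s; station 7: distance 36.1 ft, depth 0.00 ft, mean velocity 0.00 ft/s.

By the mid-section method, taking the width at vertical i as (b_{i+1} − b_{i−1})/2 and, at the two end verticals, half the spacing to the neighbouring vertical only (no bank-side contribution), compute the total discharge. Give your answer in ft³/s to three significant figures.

w_2 = (17.9 − 0.0)/2 = 8.95 ft; q_2 = 1.80 × 1.43 × 8.95 = 23.04 ft³/s
w_3 = (22.1 − 5.8)/2 = 8.15 ft; q_3 = 1.68 × 1.77 × 8.15 = 24.23 ft³/s
w_4 = (28.7 − 17.9)/2 = 5.4 ft; q_4 = 1.93 × 1.79 × 5.4 = 18.66 ft³/s
w_5 = (31.1 − 22.1)/2 = 4.5 ft; q_5 = 1.63 × 1.40 × 4.5 = 10.27 ft³/s
w_6 = (36.1 − 28.7)/2 = 3.7 ft; q_6 = 1.33 × 1.33 × 3.7 = 6.545 ft³/s
Stations 1, 7 contribute zero (depth or velocity is 0).
Q = Σ qᵢ = 82.74 ft³/s

82.7 ft³/s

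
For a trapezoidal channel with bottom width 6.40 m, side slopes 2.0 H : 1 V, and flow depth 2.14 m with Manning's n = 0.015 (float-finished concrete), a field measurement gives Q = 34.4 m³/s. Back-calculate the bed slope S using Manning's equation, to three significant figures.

0.000316

A = (b + z·y)·y = (6.40 + 2.0×2.14)×2.14 = 22.86 m²
P = b + 2y√(1+z²) = 6.40 + 2×2.14×√(1+2.0²) = 15.97 m
R = A/P = 22.86/15.97 = 1.431 m
S = (Q·n / (1·A·R^(2/3)))² = (34.4×0.015 / (1×22.86×1.270))² = 0.0003161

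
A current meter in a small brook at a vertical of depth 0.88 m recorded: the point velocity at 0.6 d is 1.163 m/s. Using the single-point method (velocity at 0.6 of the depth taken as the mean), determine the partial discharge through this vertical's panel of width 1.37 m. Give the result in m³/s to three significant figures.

v̄ = v₀.₆ = 1.163 m/s
q = v̄ × d × w = 1.163 × 0.88 × 1.37 = 1.402 m³/s

1.40 m³/s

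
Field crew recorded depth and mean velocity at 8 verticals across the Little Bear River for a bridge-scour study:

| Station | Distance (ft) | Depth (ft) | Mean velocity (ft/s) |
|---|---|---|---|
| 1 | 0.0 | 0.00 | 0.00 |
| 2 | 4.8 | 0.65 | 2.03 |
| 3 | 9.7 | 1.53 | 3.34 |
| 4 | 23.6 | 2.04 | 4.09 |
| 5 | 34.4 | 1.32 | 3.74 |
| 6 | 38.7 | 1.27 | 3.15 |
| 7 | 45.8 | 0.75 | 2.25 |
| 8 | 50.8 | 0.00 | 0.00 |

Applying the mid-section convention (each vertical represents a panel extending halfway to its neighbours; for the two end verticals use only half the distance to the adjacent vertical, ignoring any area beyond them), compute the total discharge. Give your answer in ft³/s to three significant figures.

228 ft³/s

w_2 = (9.7 − 0.0)/2 = 4.85 ft; q_2 = 2.03 × 0.65 × 4.85 = 6.400 ft³/s
w_3 = (23.6 − 4.8)/2 = 9.4 ft; q_3 = 3.34 × 1.53 × 9.4 = 48.04 ft³/s
w_4 = (34.4 − 9.7)/2 = 12.35 ft; q_4 = 4.09 × 2.04 × 12.35 = 103.0 ft³/s
w_5 = (38.7 − 23.6)/2 = 7.55 ft; q_5 = 3.74 × 1.32 × 7.55 = 37.27 ft³/s
w_6 = (45.8 − 34.4)/2 = 5.7 ft; q_6 = 3.15 × 1.27 × 5.7 = 22.80 ft³/s
w_7 = (50.8 − 38.7)/2 = 6.05 ft; q_7 = 2.25 × 0.75 × 6.05 = 10.21 ft³/s
Stations 1, 8 contribute zero (depth or velocity is 0).
Q = Σ qᵢ = 227.8 ft³/s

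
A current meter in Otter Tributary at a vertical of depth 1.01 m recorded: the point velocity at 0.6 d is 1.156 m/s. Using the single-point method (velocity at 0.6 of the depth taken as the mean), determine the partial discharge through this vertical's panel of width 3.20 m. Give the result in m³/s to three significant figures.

v̄ = v₀.₆ = 1.156 m/s
q = v̄ × d × w = 1.156 × 1.01 × 3.20 = 3.736 m³/s

3.74 m³/s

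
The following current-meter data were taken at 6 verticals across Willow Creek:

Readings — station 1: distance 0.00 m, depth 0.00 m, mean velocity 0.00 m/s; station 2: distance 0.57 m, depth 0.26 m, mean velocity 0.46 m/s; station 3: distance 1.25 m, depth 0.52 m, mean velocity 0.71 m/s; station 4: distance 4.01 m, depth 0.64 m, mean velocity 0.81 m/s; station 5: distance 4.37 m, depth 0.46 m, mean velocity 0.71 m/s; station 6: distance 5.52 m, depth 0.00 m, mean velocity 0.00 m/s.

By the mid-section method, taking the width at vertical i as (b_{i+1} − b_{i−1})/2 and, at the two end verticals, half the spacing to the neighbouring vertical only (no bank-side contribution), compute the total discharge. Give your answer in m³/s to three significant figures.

w_2 = (1.25 − 0.00)/2 = 0.625 m; q_2 = 0.46 × 0.26 × 0.625 = 0.07475 m³/s
w_3 = (4.01 − 0.57)/2 = 1.72 m; q_3 = 0.71 × 0.52 × 1.72 = 0.6350 m³/s
w_4 = (4.37 − 1.25)/2 = 1.56 m; q_4 = 0.81 × 0.64 × 1.56 = 0.8087 m³/s
w_5 = (5.52 − 4.01)/2 = 0.755 m; q_5 = 0.71 × 0.46 × 0.755 = 0.2466 m³/s
Stations 1, 6 contribute zero (depth or velocity is 0).
Q = Σ qᵢ = 1.765 m³/s

1.77 m³/s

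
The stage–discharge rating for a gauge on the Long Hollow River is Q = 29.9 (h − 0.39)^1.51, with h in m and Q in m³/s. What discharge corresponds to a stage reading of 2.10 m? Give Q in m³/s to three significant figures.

67.2 m³/s

Q = 29.9 × (2.10 − 0.39)^1.51 = 29.9 × 1.71^1.51 = 67.22 m³/s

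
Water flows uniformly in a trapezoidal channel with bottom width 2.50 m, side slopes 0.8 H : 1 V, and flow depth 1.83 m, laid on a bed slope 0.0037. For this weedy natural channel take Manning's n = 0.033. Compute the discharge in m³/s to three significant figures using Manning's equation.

13.5 m³/s

A = (b + z·y)·y = (2.50 + 0.8×1.83)×1.83 = 7.254 m²
P = b + 2y√(1+z²) = 2.50 + 2×1.83×√(1+0.8²) = 7.187 m
R = A/P = 7.254/7.187 = 1.009 m
Q = (1/n)·A·R^(2/3)·S^(1/2) = (1/0.033) × 7.254 × 1.009^(2/3) × 0.0037^(1/2) = 13.45 m³/s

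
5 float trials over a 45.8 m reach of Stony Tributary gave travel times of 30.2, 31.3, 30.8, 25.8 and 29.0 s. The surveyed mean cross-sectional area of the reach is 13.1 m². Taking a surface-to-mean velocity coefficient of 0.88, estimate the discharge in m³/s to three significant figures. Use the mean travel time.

17.9 m³/s

t̄ = (30.2 + 31.3 + 30.8 + 25.8 + 29.0) / 5 = 29.42 s
v_surface = L / t̄ = 45.8 / 29.42 = 1.557 m/s
v_mean = 0.88 × 1.557 = 1.370 m/s
Q = A × v_mean = 13.1 × 1.370 = 17.95 m³/s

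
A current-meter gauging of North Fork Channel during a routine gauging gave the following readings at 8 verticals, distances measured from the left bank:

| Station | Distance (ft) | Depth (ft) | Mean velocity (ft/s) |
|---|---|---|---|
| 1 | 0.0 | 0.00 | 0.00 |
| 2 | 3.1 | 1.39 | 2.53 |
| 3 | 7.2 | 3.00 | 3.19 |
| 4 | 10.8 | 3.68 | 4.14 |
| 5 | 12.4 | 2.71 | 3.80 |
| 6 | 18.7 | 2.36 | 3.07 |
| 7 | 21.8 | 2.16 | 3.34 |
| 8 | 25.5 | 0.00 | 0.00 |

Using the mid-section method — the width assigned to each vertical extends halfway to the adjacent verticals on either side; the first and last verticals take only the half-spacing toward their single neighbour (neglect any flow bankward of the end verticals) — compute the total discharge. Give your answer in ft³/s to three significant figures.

w_2 = (7.2 − 0.0)/2 = 3.6 ft; q_2 = 2.53 × 1.39 × 3.6 = 12.66 ft³/s
w_3 = (10.8 − 3.1)/2 = 3.85 ft; q_3 = 3.19 × 3.00 × 3.85 = 36.84 ft³/s
w_4 = (12.4 − 7.2)/2 = 2.6 ft; q_4 = 4.14 × 3.68 × 2.6 = 39.61 ft³/s
w_5 = (18.7 − 10.8)/2 = 3.95 ft; q_5 = 3.80 × 2.71 × 3.95 = 40.68 ft³/s
w_6 = (21.8 − 12.4)/2 = 4.7 ft; q_6 = 3.07 × 2.36 × 4.7 = 34.05 ft³/s
w_7 = (25.5 − 18.7)/2 = 3.4 ft; q_7 = 3.34 × 2.16 × 3.4 = 24.53 ft³/s
Stations 1, 8 contribute zero (depth or velocity is 0).
Q = Σ qᵢ = 188.4 ft³/s

188 ft³/s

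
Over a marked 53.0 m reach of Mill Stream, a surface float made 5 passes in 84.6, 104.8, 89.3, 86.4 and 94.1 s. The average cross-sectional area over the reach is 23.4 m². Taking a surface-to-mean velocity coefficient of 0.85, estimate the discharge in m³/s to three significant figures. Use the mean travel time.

11.5 m³/s

t̄ = (84.6 + 104.8 + 89.3 + 86.4 + 94.1) / 5 = 91.84 s
v_surface = L / t̄ = 53.0 / 91.84 = 0.5771 m/s
v_mean = 0.85 × 0.5771 = 0.4905 m/s
Q = A × v_mean = 23.4 × 0.4905 = 11.48 m³/s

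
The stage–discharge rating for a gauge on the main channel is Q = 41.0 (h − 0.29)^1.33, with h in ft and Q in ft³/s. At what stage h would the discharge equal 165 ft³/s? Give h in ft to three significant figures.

3.14 ft

h − h₀ = (Q/C)^(1/b) = (165/41.0)^(1/1.33) = 2.849 ft
h = 0.29 + 2.849 = 3.139 ft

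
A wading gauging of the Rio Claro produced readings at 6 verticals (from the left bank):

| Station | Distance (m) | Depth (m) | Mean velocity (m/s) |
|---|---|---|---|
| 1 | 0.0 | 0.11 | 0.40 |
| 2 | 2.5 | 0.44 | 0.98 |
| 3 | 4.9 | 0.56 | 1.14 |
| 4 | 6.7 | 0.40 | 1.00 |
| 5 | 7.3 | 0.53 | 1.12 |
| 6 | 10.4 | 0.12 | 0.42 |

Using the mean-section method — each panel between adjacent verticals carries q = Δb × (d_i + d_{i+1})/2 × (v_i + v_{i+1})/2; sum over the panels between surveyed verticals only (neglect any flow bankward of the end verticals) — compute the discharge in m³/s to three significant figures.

Panel 1-2: Δb = 2.5 m, d̄ = (0.11+0.44)/2 = 0.275, v̄ = (0.40+0.98)/2 = 0.69 → q = 2.5×0.275×0.69 = 0.4744 m³/s
Panel 2-3: Δb = 2.4 m, d̄ = (0.44+0.56)/2 = 0.5, v̄ = (0.98+1.14)/2 = 1.06 → q = 2.4×0.5×1.06 = 1.272 m³/s
Panel 3-4: Δb = 1.8 m, d̄ = (0.56+0.40)/2 = 0.48, v̄ = (1.14+1.00)/2 = 1.07 → q = 1.8×0.48×1.07 = 0.9245 m³/s
Panel 4-5: Δb = 0.6 m, d̄ = (0.40+0.53)/2 = 0.465, v̄ = (1.00+1.12)/2 = 1.06 → q = 0.6×0.465×1.06 = 0.2957 m³/s
Panel 5-6: Δb = 3.1 m, d̄ = (0.53+0.12)/2 = 0.325, v̄ = (1.12+0.42)/2 = 0.77 → q = 3.1×0.325×0.77 = 0.7758 m³/s
Q = Σ q = 3.742 m³/s

3.74 m³/s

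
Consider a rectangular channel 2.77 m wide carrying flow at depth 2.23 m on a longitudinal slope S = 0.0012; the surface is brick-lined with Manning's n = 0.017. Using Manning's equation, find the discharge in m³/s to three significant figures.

A = b·y = 2.77 × 2.23 = 6.177 m²
P = b + 2y = 2.77 + 2×2.23 = 7.230 m
R = A/P = 6.177/7.230 = 0.8544 m
Q = (1/n)·A·R^(2/3)·S^(1/2) = (1/0.017) × 6.177 × 0.8544^(2/3) × 0.0012^(1/2) = 11.33 m³/s

11.3 m³/s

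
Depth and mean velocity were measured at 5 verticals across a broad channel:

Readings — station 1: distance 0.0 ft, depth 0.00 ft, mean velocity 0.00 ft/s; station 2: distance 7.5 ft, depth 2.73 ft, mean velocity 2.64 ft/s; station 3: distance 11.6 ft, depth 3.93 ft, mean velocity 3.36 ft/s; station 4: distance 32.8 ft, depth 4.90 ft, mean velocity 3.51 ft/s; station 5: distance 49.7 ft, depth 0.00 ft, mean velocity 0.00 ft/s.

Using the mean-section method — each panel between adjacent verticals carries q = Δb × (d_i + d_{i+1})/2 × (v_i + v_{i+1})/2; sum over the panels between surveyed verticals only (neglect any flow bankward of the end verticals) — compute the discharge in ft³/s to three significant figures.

449 ft³/s

Panel 1-2: Δb = 7.5 ft, d̄ = (0.00+2.73)/2 = 1.365, v̄ = (0.00+2.64)/2 = 1.32 → q = 7.5×1.365×1.32 = 13.51 ft³/s
Panel 2-3: Δb = 4.1 ft, d̄ = (2.73+3.93)/2 = 3.33, v̄ = (2.64+3.36)/2 = 3 → q = 4.1×3.33×3 = 40.96 ft³/s
Panel 3-4: Δb = 21.2 ft, d̄ = (3.93+4.90)/2 = 4.415, v̄ = (3.36+3.51)/2 = 3.435 → q = 21.2×4.415×3.435 = 321.5 ft³/s
Panel 4-5: Δb = 16.9 ft, d̄ = (4.90+0.00)/2 = 2.45, v̄ = (3.51+0.00)/2 = 1.755 → q = 16.9×2.45×1.755 = 72.67 ft³/s
Q = Σ q = 448.6 ft³/s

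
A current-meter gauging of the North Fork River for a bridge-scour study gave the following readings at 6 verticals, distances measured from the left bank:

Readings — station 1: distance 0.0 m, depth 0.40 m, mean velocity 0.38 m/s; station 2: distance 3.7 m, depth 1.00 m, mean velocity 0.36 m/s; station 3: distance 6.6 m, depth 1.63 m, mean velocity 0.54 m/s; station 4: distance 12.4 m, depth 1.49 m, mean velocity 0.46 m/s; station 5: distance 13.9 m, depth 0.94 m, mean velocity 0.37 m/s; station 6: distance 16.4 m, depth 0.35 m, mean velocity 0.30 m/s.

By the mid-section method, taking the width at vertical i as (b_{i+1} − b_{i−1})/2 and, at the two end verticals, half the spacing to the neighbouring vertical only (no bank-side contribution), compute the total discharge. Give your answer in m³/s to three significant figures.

w_1 = (3.7 − 0.0)/2 = 1.85 m; q_1 = 0.38 × 0.40 × 1.85 = 0.2812 m³/s
w_2 = (6.6 − 0.0)/2 = 3.3 m; q_2 = 0.36 × 1.00 × 3.3 = 1.188 m³/s
w_3 = (12.4 − 3.7)/2 = 4.35 m; q_3 = 0.54 × 1.63 × 4.35 = 3.829 m³/s
w_4 = (13.9 − 6.6)/2 = 3.65 m; q_4 = 0.46 × 1.49 × 3.65 = 2.502 m³/s
w_5 = (16.4 − 12.4)/2 = 2 m; q_5 = 0.37 × 0.94 × 2 = 0.6956 m³/s
w_6 = (16.4 − 13.9)/2 = 1.25 m; q_6 = 0.30 × 0.35 × 1.25 = 0.1313 m³/s
Q = Σ qᵢ = 8.627 m³/s

8.63 m³/s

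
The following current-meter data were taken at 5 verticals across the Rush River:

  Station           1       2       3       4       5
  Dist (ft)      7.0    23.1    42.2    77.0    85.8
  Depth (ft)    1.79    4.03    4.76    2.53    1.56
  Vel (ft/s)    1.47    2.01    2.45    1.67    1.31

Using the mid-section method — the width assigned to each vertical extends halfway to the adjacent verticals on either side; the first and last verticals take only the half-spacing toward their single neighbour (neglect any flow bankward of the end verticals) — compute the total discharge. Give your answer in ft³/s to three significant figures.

w_1 = (23.1 − 7.0)/2 = 8.05 ft; q_1 = 1.47 × 1.79 × 8.05 = 21.18 ft³/s
w_2 = (42.2 − 7.0)/2 = 17.6 ft; q_2 = 2.01 × 4.03 × 17.6 = 142.6 ft³/s
w_3 = (77.0 − 23.1)/2 = 26.95 ft; q_3 = 2.45 × 4.76 × 26.95 = 314.3 ft³/s
w_4 = (85.8 − 42.2)/2 = 21.8 ft; q_4 = 1.67 × 2.53 × 21.8 = 92.11 ft³/s
w_5 = (85.8 − 77.0)/2 = 4.4 ft; q_5 = 1.31 × 1.56 × 4.4 = 8.992 ft³/s
Q = Σ qᵢ = 579.1 ft³/s

579 ft³/s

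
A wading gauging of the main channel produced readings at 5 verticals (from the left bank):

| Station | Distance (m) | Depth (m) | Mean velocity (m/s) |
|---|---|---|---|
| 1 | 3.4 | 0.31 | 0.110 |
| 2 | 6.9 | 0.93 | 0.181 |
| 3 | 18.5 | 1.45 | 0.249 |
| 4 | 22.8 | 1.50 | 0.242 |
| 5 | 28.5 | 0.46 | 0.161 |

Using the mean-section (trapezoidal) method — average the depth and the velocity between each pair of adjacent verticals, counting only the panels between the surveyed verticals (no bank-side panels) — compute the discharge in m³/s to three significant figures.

Panel 1-2: Δb = 3.5 m, d̄ = (0.31+0.93)/2 = 0.62, v̄ = (0.110+0.181)/2 = 0.1455 → q = 3.5×0.62×0.1455 = 0.3157 m³/s
Panel 2-3: Δb = 11.6 m, d̄ = (0.93+1.45)/2 = 1.19, v̄ = (0.181+0.249)/2 = 0.215 → q = 11.6×1.19×0.215 = 2.968 m³/s
Panel 3-4: Δb = 4.3 m, d̄ = (1.45+1.50)/2 = 1.475, v̄ = (0.249+0.242)/2 = 0.2455 → q = 4.3×1.475×0.2455 = 1.557 m³/s
Panel 4-5: Δb = 5.7 m, d̄ = (1.50+0.46)/2 = 0.98, v̄ = (0.242+0.161)/2 = 0.2015 → q = 5.7×0.98×0.2015 = 1.126 m³/s
Q = Σ q = 5.966 m³/s

5.97 m³/s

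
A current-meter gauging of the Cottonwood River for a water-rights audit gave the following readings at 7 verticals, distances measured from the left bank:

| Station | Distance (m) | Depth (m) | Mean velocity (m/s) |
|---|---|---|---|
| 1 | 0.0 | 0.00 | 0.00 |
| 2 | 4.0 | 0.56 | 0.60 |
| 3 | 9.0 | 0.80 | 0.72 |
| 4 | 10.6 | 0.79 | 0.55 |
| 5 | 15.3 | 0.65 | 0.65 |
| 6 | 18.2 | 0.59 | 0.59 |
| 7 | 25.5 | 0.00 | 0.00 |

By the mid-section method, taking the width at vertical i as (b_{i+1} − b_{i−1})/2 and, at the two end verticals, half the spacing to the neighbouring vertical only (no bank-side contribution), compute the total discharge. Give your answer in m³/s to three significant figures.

w_2 = (9.0 − 0.0)/2 = 4.5 m; q_2 = 0.60 × 0.56 × 4.5 = 1.512 m³/s
w_3 = (10.6 − 4.0)/2 = 3.3 m; q_3 = 0.72 × 0.80 × 3.3 = 1.901 m³/s
w_4 = (15.3 − 9.0)/2 = 3.15 m; q_4 = 0.55 × 0.79 × 3.15 = 1.369 m³/s
w_5 = (18.2 − 10.6)/2 = 3.8 m; q_5 = 0.65 × 0.65 × 3.8 = 1.606 m³/s
w_6 = (25.5 − 15.3)/2 = 5.1 m; q_6 = 0.59 × 0.59 × 5.1 = 1.775 m³/s
Stations 1, 7 contribute zero (depth or velocity is 0).
Q = Σ qᵢ = 8.162 m³/s

8.16 m³/s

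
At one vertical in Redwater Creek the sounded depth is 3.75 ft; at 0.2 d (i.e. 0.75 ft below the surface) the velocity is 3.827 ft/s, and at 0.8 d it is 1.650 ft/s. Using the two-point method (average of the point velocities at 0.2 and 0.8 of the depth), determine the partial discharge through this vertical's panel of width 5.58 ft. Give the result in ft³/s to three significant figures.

v̄ = (3.827 + 1.650) / 2 = 2.739 ft/s
q = v̄ × d × w = 2.739 × 3.75 × 5.58 = 57.30 ft³/s

57.3 ft³/s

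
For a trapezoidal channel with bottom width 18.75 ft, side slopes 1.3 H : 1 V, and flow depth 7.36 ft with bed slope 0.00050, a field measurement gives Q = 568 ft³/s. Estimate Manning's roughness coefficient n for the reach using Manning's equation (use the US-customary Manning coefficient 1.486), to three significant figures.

A = (b + z·y)·y = (18.75 + 1.3×7.36)×7.36 = 208.4 ft²
P = b + 2y√(1+z²) = 18.75 + 2×7.36×√(1+1.3²) = 42.89 ft
R = A/P = 208.4/42.89 = 4.859 ft
n = (1.486/Q)·A·R^(2/3)·S^(1/2) = (1.486/568) × 208.4 × 2.869 × 0.02236 = 0.03498

0.0350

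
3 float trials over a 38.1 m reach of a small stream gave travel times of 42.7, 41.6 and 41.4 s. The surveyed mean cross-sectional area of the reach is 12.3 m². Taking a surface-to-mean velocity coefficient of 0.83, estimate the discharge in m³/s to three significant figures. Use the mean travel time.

t̄ = (42.7 + 41.6 + 41.4) / 3 = 41.9 s
v_surface = L / t̄ = 38.1 / 41.9 = 0.9093 m/s
v_mean = 0.83 × 0.9093 = 0.7547 m/s
Q = A × v_mean = 12.3 × 0.7547 = 9.283 m³/s

9.28 m³/s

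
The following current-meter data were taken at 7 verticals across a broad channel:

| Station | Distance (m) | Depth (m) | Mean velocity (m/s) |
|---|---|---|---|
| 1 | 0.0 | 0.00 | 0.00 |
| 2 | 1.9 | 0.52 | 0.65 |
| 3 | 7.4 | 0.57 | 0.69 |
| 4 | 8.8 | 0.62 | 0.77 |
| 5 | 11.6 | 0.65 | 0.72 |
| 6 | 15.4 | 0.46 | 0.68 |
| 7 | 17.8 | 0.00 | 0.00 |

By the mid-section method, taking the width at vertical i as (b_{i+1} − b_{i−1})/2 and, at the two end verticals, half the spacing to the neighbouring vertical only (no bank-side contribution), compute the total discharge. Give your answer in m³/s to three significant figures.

w_2 = (7.4 − 0.0)/2 = 3.7 m; q_2 = 0.65 × 0.52 × 3.7 = 1.251 m³/s
w_3 = (8.8 − 1.9)/2 = 3.45 m; q_3 = 0.69 × 0.57 × 3.45 = 1.357 m³/s
w_4 = (11.6 − 7.4)/2 = 2.1 m; q_4 = 0.77 × 0.62 × 2.1 = 1.003 m³/s
w_5 = (15.4 − 8.8)/2 = 3.3 m; q_5 = 0.72 × 0.65 × 3.3 = 1.544 m³/s
w_6 = (17.8 − 11.6)/2 = 3.1 m; q_6 = 0.68 × 0.46 × 3.1 = 0.9697 m³/s
Stations 1, 7 contribute zero (depth or velocity is 0).
Q = Σ qᵢ = 6.124 m³/s

6.12 m³/s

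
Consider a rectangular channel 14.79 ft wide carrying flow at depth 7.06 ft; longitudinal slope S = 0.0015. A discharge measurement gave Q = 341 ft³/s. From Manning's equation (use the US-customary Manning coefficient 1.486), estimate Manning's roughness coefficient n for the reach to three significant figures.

A = b·y = 14.79 × 7.06 = 104.4 ft²
P = b + 2y = 14.79 + 2×7.06 = 28.91 ft
R = A/P = 104.4/28.91 = 3.612 ft
n = (1.486/Q)·A·R^(2/3)·S^(1/2) = (1.486/341) × 104.4 × 2.354 × 0.03873 = 0.04149

0.0415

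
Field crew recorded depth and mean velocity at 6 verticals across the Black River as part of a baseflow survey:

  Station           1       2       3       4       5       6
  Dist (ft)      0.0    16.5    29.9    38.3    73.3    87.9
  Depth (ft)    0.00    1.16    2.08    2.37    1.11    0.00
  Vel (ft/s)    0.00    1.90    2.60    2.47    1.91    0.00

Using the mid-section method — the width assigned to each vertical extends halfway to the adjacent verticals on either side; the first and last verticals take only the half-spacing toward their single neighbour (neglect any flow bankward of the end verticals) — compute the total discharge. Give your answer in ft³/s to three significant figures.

w_2 = (29.9 − 0.0)/2 = 14.95 ft; q_2 = 1.90 × 1.16 × 14.95 = 32.95 ft³/s
w_3 = (38.3 − 16.5)/2 = 10.9 ft; q_3 = 2.60 × 2.08 × 10.9 = 58.95 ft³/s
w_4 = (73.3 − 29.9)/2 = 21.7 ft; q_4 = 2.47 × 2.37 × 21.7 = 127.0 ft³/s
w_5 = (87.9 − 38.3)/2 = 24.8 ft; q_5 = 1.91 × 1.11 × 24.8 = 52.58 ft³/s
Stations 1, 6 contribute zero (depth or velocity is 0).
Q = Σ qᵢ = 271.5 ft³/s

272 ft³/s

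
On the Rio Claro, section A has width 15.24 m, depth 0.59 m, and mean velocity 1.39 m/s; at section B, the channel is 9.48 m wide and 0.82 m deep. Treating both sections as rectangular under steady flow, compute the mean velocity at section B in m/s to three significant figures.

Q = A₁V₁ = (15.24×0.59) × 1.39 = 12.50 m³/s
A₂ = 9.48 × 0.82 = 7.774 m²
V₂ = Q/A₂ = 12.50/7.774 = 1.608 m/s

1.61 m/s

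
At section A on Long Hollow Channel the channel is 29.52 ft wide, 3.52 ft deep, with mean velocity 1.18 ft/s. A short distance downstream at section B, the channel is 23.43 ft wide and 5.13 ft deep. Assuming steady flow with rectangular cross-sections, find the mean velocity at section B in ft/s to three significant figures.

1.02 ft/s

Q = A₁V₁ = (29.52×3.52) × 1.18 = 122.6 ft³/s
A₂ = 23.43 × 5.13 = 120.2 ft²
V₂ = Q/A₂ = 122.6/120.2 = 1.020 ft/s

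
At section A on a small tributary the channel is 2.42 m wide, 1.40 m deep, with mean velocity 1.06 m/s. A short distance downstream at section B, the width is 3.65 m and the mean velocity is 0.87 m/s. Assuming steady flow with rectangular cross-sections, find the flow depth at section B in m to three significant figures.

1.13 m

Q = A₁V₁ = (2.42×1.40) × 1.06 = 3.591 m³/s
d₂ = Q/(b₂ V₂) = 3.591/(3.65×0.87) = 1.131 m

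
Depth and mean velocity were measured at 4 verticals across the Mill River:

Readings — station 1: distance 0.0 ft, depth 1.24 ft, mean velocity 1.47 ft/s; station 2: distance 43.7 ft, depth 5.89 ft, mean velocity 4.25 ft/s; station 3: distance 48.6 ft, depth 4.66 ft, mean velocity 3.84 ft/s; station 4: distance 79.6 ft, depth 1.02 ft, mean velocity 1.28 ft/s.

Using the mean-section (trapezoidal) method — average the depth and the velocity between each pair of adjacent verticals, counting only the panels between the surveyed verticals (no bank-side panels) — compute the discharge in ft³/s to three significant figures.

775 ft³/s

Panel 1-2: Δb = 43.7 ft, d̄ = (1.24+5.89)/2 = 3.565, v̄ = (1.47+4.25)/2 = 2.86 → q = 43.7×3.565×2.86 = 445.6 ft³/s
Panel 2-3: Δb = 4.9 ft, d̄ = (5.89+4.66)/2 = 5.275, v̄ = (4.25+3.84)/2 = 4.045 → q = 4.9×5.275×4.045 = 104.6 ft³/s
Panel 3-4: Δb = 31 ft, d̄ = (4.66+1.02)/2 = 2.84, v̄ = (3.84+1.28)/2 = 2.56 → q = 31×2.84×2.56 = 225.4 ft³/s
Q = Σ q = 775.5 ft³/s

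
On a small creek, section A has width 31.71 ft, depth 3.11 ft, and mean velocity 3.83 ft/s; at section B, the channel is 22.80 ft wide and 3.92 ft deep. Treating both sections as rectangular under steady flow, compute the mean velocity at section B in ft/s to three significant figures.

Q = A₁V₁ = (31.71×3.11) × 3.83 = 377.7 ft³/s
A₂ = 22.80 × 3.92 = 89.38 ft²
V₂ = Q/A₂ = 377.7/89.38 = 4.226 ft/s

4.23 ft/s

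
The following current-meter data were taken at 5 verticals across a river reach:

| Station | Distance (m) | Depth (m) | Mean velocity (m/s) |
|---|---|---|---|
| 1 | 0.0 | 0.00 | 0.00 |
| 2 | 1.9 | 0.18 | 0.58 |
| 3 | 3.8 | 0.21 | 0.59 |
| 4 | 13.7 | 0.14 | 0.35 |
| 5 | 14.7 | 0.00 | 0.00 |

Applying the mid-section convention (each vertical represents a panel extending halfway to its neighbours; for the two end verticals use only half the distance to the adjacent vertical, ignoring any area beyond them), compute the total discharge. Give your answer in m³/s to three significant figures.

1.20 m³/s

w_2 = (3.8 − 0.0)/2 = 1.9 m; q_2 = 0.58 × 0.18 × 1.9 = 0.1984 m³/s
w_3 = (13.7 − 1.9)/2 = 5.9 m; q_3 = 0.59 × 0.21 × 5.9 = 0.7310 m³/s
w_4 = (14.7 − 3.8)/2 = 5.45 m; q_4 = 0.35 × 0.14 × 5.45 = 0.2671 m³/s
Stations 1, 5 contribute zero (depth or velocity is 0).
Q = Σ qᵢ = 1.196 m³/s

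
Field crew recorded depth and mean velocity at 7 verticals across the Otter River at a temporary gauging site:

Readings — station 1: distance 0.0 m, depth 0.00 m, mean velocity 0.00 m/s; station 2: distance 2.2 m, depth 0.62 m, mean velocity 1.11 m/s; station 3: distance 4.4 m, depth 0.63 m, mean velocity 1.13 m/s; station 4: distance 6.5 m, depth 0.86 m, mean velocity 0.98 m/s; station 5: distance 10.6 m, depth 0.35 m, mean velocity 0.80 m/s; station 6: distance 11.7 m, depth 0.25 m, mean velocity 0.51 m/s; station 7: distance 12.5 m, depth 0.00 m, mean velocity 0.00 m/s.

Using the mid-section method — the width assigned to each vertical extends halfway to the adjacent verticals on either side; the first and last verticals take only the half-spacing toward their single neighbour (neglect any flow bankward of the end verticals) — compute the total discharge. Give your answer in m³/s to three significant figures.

w_2 = (4.4 − 0.0)/2 = 2.2 m; q_2 = 1.11 × 0.62 × 2.2 = 1.514 m³/s
w_3 = (6.5 − 2.2)/2 = 2.15 m; q_3 = 1.13 × 0.63 × 2.15 = 1.531 m³/s
w_4 = (10.6 − 4.4)/2 = 3.1 m; q_4 = 0.98 × 0.86 × 3.1 = 2.613 m³/s
w_5 = (11.7 − 6.5)/2 = 2.6 m; q_5 = 0.80 × 0.35 × 2.6 = 0.7280 m³/s
w_6 = (12.5 − 10.6)/2 = 0.95 m; q_6 = 0.51 × 0.25 × 0.95 = 0.1211 m³/s
Stations 1, 7 contribute zero (depth or velocity is 0).
Q = Σ qᵢ = 6.506 m³/s

6.51 m³/s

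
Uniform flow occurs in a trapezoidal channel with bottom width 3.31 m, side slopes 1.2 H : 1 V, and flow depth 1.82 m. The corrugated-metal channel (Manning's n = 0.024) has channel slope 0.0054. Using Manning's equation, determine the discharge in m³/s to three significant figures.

32.9 m³/s

A = (b + z·y)·y = (3.31 + 1.2×1.82)×1.82 = 9.999 m²
P = b + 2y√(1+z²) = 3.31 + 2×1.82×√(1+1.2²) = 8.996 m
R = A/P = 9.999/8.996 = 1.112 m
Q = (1/n)·A·R^(2/3)·S^(1/2) = (1/0.024) × 9.999 × 1.112^(2/3) × 0.0054^(1/2) = 32.85 m³/s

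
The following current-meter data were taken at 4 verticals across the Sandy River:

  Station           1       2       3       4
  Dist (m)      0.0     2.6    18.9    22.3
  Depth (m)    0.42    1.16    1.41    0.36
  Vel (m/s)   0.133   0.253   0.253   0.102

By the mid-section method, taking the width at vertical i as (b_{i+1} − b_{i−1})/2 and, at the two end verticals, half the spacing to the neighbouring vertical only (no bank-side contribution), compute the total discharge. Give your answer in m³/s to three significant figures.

6.42 m³/s

w_1 = (2.6 − 0.0)/2 = 1.3 m; q_1 = 0.133 × 0.42 × 1.3 = 0.07262 m³/s
w_2 = (18.9 − 0.0)/2 = 9.45 m; q_2 = 0.253 × 1.16 × 9.45 = 2.773 m³/s
w_3 = (22.3 − 2.6)/2 = 9.85 m; q_3 = 0.253 × 1.41 × 9.85 = 3.514 m³/s
w_4 = (22.3 − 18.9)/2 = 1.7 m; q_4 = 0.102 × 0.36 × 1.7 = 0.06242 m³/s
Q = Σ qᵢ = 6.422 m³/s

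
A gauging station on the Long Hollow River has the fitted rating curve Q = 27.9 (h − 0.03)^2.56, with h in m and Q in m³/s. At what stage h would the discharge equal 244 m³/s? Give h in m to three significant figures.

h − h₀ = (Q/C)^(1/b) = (244/27.9)^(1/2.56) = 2.333 m
h = 0.03 + 2.333 = 2.363 m

2.36 m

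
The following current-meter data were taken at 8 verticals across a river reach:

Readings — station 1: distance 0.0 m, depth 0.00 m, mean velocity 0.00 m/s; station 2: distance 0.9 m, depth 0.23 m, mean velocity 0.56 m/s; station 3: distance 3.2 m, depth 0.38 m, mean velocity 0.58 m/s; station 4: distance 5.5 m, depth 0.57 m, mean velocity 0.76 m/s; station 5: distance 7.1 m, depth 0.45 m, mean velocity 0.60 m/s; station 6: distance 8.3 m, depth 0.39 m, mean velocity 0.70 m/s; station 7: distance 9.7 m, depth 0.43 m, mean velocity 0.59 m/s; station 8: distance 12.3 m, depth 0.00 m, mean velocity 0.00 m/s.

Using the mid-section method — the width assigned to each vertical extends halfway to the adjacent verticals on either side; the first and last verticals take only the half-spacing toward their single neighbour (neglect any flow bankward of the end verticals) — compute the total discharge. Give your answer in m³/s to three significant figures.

2.80 m³/s

w_2 = (3.2 − 0.0)/2 = 1.6 m; q_2 = 0.56 × 0.23 × 1.6 = 0.2061 m³/s
w_3 = (5.5 − 0.9)/2 = 2.3 m; q_3 = 0.58 × 0.38 × 2.3 = 0.5069 m³/s
w_4 = (7.1 − 3.2)/2 = 1.95 m; q_4 = 0.76 × 0.57 × 1.95 = 0.8447 m³/s
w_5 = (8.3 − 5.5)/2 = 1.4 m; q_5 = 0.60 × 0.45 × 1.4 = 0.3780 m³/s
w_6 = (9.7 − 7.1)/2 = 1.3 m; q_6 = 0.70 × 0.39 × 1.3 = 0.3549 m³/s
w_7 = (12.3 − 8.3)/2 = 2 m; q_7 = 0.59 × 0.43 × 2 = 0.5074 m³/s
Stations 1, 8 contribute zero (depth or velocity is 0).
Q = Σ qᵢ = 2.798 m³/s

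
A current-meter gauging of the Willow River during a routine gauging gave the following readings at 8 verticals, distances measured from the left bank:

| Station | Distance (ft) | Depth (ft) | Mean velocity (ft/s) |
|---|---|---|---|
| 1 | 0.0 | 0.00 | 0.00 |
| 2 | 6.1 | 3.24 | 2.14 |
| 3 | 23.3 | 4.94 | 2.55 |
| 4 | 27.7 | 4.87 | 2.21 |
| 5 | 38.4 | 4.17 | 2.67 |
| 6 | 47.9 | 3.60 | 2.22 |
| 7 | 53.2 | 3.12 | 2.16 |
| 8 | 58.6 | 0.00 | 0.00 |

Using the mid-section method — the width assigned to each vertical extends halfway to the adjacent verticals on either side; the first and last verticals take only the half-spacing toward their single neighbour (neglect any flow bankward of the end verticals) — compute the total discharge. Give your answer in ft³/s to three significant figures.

w_2 = (23.3 − 0.0)/2 = 11.65 ft; q_2 = 2.14 × 3.24 × 11.65 = 80.78 ft³/s
w_3 = (27.7 − 6.1)/2 = 10.8 ft; q_3 = 2.55 × 4.94 × 10.8 = 136.0 ft³/s
w_4 = (38.4 − 23.3)/2 = 7.55 ft; q_4 = 2.21 × 4.87 × 7.55 = 81.26 ft³/s
w_5 = (47.9 − 27.7)/2 = 10.1 ft; q_5 = 2.67 × 4.17 × 10.1 = 112.5 ft³/s
w_6 = (53.2 − 38.4)/2 = 7.4 ft; q_6 = 2.22 × 3.60 × 7.4 = 59.14 ft³/s
w_7 = (58.6 − 47.9)/2 = 5.35 ft; q_7 = 2.16 × 3.12 × 5.35 = 36.05 ft³/s
Stations 1, 8 contribute zero (depth or velocity is 0).
Q = Σ qᵢ = 505.7 ft³/s

506 ft³/s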